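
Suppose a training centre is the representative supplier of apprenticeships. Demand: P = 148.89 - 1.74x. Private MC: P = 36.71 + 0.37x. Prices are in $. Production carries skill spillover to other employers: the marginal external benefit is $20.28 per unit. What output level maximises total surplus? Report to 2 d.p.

Social marginal cost = private MC − MEB = 16.43 + 0.37x.
Set SMC = demand: 16.43 + 0.37x = 148.89 - 1.74x → x* = 62.7773.

x* = 62.78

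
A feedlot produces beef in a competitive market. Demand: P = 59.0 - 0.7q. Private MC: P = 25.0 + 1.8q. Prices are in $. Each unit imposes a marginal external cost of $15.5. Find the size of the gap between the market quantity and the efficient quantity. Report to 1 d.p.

Market equilibrium (private): 25.0 + 1.8q = 59.0 - 0.7q → q_m = 13.6000.
Social marginal cost = private MC + MEC = 40.5 + 1.8q.
Set SMC = demand: 40.5 + 1.8q = 59.0 - 0.7q → q* = 7.4000.
Gap = |13.6000 − 7.4000| = 6.2000.

6.2 units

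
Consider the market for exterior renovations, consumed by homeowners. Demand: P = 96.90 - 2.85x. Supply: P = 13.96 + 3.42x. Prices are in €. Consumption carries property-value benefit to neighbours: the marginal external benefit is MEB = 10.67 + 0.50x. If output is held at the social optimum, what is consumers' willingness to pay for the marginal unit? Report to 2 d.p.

Social marginal benefit = demand + MEB = 107.57 - 2.35x.
Set SMB = MC: 107.57 - 2.35x = 13.96 + 3.42x → x* = 16.2236.
Consumer price on the demand curve at x*: 96.90 − 2.85×16.2236 = 50.6627.

P = €50.66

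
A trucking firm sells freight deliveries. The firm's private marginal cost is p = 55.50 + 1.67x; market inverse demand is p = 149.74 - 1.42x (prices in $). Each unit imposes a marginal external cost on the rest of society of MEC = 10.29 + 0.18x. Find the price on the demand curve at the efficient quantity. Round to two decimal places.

P = $113.28

Social marginal cost = private MC + MEC = 65.79 + 1.85x.
Set SMC = demand: 65.79 + 1.85x = 149.74 - 1.42x → x* = 25.6728.
Consumer price on the demand curve at x*: 149.74 − 1.42×25.6728 = 113.2846.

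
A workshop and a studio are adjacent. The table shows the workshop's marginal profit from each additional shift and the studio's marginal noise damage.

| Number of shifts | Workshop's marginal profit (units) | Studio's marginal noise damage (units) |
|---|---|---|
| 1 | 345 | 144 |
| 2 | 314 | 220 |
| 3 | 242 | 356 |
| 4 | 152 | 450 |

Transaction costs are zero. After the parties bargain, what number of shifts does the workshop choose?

Bargaining reaches the level where marginal profit last exceeds marginal noise damage.
That holds through level 2 (314 ≥ 220) but not at 3 (242 < 356).

2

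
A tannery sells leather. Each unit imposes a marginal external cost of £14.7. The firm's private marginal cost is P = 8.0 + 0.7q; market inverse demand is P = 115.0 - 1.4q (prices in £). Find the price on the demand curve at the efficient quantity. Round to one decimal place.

P = £53.5

Social marginal cost = private MC + MEC = 22.7 + 0.7q.
Set SMC = demand: 22.7 + 0.7q = 115.0 - 1.4q → q* = 43.9524.
Consumer price on the demand curve at q*: 115.0 − 1.4×43.9524 = 53.4666.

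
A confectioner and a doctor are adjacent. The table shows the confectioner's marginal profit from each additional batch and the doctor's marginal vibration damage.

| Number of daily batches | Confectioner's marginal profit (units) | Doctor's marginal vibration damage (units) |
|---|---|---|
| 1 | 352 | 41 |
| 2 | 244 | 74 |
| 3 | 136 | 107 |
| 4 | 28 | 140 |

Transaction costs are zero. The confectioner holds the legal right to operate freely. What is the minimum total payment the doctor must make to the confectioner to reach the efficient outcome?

Left alone the confectioner would choose level 4 (marginal profit stays positive).
Efficient level: k* = 3 (marginal profit ≥ marginal vibration damage through 3).
The doctor must at least cover the confectioner's forgone profit from cutting 4→3: 28 = 28.

28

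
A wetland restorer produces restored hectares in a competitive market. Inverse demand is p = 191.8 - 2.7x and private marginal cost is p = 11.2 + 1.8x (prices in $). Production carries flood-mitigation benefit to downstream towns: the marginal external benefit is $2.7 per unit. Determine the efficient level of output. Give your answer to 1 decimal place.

Social marginal cost = private MC − MEB = 8.5 + 1.8x.
Set SMC = demand: 8.5 + 1.8x = 191.8 - 2.7x → x* = 40.7333.

x* = 40.7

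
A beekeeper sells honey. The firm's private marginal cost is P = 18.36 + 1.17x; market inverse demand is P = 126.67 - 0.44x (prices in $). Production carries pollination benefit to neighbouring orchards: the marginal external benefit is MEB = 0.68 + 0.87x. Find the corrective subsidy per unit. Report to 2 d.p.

Social marginal cost = private MC − MEB = 17.68 + 0.30x.
Set SMC = demand: 17.68 + 0.30x = 126.67 - 0.44x → x* = 147.2838.
The Pigouvian subsidy equals MEB at x*: 0.68 + 0.87×147.2838 = 128.8169.

subsidy = $128.82 per unit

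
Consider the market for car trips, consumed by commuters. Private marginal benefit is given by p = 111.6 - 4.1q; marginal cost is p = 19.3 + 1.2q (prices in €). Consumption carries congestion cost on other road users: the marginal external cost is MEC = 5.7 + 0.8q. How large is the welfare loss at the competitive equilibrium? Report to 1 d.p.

DWL = €31.6

Market equilibrium (private): 19.3 + 1.2q = 111.6 - 4.1q → q_m = 17.4151.
Social marginal benefit = demand − MEC = 105.9 - 4.9q.
Set SMB = MC: 105.9 - 4.9q = 19.3 + 1.2q → q* = 14.1967.
The loss is the area between SMB and MC from q* to q_m; with linear curves that's a triangle of height MEC(q_m).
DWL = ½ × 3.2184 × 19.6321 = 31.5920.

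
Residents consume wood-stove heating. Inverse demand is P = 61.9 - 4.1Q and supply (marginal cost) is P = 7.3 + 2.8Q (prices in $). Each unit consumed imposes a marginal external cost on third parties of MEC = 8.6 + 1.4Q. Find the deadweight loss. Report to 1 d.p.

DWL = $23.3

Market equilibrium (private): 7.3 + 2.8Q = 61.9 - 4.1Q → Q_m = 7.9130.
Social marginal benefit = demand − MEC = 53.3 - 5.5Q.
Set SMB = MC: 53.3 - 5.5Q = 7.3 + 2.8Q → Q* = 5.5422.
Between Q* and Q_m the wedge MC − SMB runs linearly from 0 to MEC(Q_m), so the loss is a triangle.
DWL = ½ × 2.3708 × 19.6783 = 23.3267.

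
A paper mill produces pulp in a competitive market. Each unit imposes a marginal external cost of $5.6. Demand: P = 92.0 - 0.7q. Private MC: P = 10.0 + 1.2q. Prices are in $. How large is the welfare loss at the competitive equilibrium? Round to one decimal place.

DWL = $8.3

Market equilibrium (private): 10.0 + 1.2q = 92.0 - 0.7q → q_m = 43.1579.
Social marginal cost = private MC + MEC = 15.6 + 1.2q.
Set SMC = demand: 15.6 + 1.2q = 92.0 - 0.7q → q* = 40.2105.
Height of the DWL triangle at q_m is SMC(q_m) − demand(q_m) = MEC(q_m) = 5.6000.
DWL = ½ × 2.9474 × 5.6000 = 8.2527.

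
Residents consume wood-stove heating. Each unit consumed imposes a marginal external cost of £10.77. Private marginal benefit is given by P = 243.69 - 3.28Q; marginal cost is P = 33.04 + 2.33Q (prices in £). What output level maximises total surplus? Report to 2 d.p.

Q* = 35.63

Social marginal benefit = demand − MEC = 232.92 - 3.28Q.
Set SMB = MC: 232.92 - 3.28Q = 33.04 + 2.33Q → Q* = 35.6292.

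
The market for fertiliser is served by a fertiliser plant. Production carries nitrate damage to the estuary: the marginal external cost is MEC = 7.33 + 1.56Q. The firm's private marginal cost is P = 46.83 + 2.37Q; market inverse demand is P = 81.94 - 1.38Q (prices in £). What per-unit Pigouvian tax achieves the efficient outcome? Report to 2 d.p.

tax = £15.49 per unit

Social marginal cost = private MC + MEC = 54.16 + 3.93Q.
Set SMC = demand: 54.16 + 3.93Q = 81.94 - 1.38Q → Q* = 5.2316.
The Pigouvian tax equals MEC at Q*: 7.33 + 1.56×5.2316 = 15.4913.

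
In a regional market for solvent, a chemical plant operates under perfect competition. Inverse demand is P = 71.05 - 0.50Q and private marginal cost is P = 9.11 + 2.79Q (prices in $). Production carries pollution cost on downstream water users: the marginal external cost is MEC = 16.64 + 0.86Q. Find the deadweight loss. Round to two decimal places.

DWL = $129.86

Market equilibrium (private): 9.11 + 2.79Q = 71.05 - 0.50Q → Q_m = 18.8267.
Social marginal cost = private MC + MEC = 25.75 + 3.65Q.
Set SMC = demand: 25.75 + 3.65Q = 71.05 - 0.50Q → Q* = 10.9157.
The welfare-loss triangle has base |Q_m − Q*| and height MEC(Q_m) (the vertical gap between SMC and demand is zero at Q* and MEC at Q_m).
DWL = ½ × 7.9110 × 32.8310 = 129.8630.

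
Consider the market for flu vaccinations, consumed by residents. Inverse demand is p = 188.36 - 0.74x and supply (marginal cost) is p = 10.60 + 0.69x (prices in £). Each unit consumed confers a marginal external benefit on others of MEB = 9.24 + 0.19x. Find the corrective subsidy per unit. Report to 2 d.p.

Social marginal benefit = demand + MEB = 197.60 - 0.55x.
Set SMB = MC: 197.60 - 0.55x = 10.60 + 0.69x → x* = 150.8065.
The Pigouvian subsidy equals MEB at x*: 9.24 + 0.19×150.8065 = 37.8932.

subsidy = £37.89 per unit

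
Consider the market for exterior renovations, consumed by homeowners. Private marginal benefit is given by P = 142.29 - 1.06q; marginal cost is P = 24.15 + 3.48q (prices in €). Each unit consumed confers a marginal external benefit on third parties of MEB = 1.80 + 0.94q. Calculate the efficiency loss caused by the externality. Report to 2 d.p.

Market equilibrium (private): 24.15 + 3.48q = 142.29 - 1.06q → q_m = 26.0220.
Social marginal benefit = demand + MEB = 144.09 - 0.12q.
Set SMB = MC: 144.09 - 0.12q = 24.15 + 3.48q → q* = 33.3167.
Between q* and q_m the wedge SMB − MC runs linearly from 0 to MEB(q_m), so the loss is a triangle.
DWL = ½ × 7.2947 × 26.2607 = 95.7820.

DWL = €95.78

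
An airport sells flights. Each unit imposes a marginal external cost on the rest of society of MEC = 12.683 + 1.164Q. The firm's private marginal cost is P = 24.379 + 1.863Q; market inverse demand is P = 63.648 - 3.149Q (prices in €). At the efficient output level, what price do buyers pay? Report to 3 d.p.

Social marginal cost = private MC + MEC = 37.062 + 3.027Q.
Set SMC = demand: 37.062 + 3.027Q = 63.648 - 3.149Q → Q* = 4.3047.
Consumer price on the demand curve at Q*: 63.648 − 3.149×4.3047 = 50.0925.

P = €50.092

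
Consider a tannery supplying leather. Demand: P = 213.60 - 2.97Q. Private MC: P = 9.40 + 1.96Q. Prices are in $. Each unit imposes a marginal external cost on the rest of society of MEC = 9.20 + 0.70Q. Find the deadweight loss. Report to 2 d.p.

DWL = $129.55

Market equilibrium (private): 9.40 + 1.96Q = 213.60 - 2.97Q → Q_m = 41.4199.
Social marginal cost = private MC + MEC = 18.60 + 2.66Q.
Set SMC = demand: 18.60 + 2.66Q = 213.60 - 2.97Q → Q* = 34.6359.
Between Q* and Q_m the wedge SMC − demand runs linearly from 0 to MEC(Q_m), so the loss is a triangle.
DWL = ½ × 6.7840 × 38.1939 = 129.5537.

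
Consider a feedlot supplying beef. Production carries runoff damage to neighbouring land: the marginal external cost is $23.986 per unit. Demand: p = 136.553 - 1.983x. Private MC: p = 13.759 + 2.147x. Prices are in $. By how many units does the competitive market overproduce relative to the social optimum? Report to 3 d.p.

Market equilibrium (private): 13.759 + 2.147x = 136.553 - 1.983x → x_m = 29.7322.
Social marginal cost = private MC + MEC = 37.745 + 2.147x.
Set SMC = demand: 37.745 + 2.147x = 136.553 - 1.983x → x* = 23.9245.
Gap = |29.7322 − 23.9245| = 5.8077.

5.808 units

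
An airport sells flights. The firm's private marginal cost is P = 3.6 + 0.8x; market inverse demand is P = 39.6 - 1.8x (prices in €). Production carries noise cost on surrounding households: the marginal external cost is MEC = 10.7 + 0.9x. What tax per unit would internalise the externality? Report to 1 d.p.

tax = €17.2 per unit

Social marginal cost = private MC + MEC = 14.3 + 1.7x.
Set SMC = demand: 14.3 + 1.7x = 39.6 - 1.8x → x* = 7.2286.
The Pigouvian tax equals MEC at x*: 10.7 + 0.9×7.2286 = 17.2057.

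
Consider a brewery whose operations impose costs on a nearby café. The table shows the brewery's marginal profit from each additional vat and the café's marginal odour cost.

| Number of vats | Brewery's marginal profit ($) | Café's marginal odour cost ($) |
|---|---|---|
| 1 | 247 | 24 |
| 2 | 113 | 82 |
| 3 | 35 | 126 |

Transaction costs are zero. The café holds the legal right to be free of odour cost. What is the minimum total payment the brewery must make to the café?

$106

Efficient level: marginal profit ≥ marginal odour cost through level 2, so k* = 2.
With the café holding the right, the brewery must at least compensate total damage at k*: 24 + 82 = 106.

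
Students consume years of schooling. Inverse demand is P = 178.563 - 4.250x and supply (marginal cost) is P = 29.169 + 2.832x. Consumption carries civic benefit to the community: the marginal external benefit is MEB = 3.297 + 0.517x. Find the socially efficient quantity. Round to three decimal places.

Social marginal benefit = demand + MEB = 181.860 - 3.733x.
Set SMB = MC: 181.860 - 3.733x = 29.169 + 2.832x → x* = 23.2583.

x* = 23.258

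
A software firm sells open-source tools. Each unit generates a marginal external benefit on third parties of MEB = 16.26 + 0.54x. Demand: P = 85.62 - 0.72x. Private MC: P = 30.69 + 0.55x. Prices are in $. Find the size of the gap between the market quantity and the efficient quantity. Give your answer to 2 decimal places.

Market equilibrium (private): 30.69 + 0.55x = 85.62 - 0.72x → x_m = 43.2520.
Social marginal cost = private MC − MEB = 14.43 + 0.01x.
Set SMC = demand: 14.43 + 0.01x = 85.62 - 0.72x → x* = 97.5205.
Gap = |43.2520 − 97.5205| = 54.2685.

54.27 units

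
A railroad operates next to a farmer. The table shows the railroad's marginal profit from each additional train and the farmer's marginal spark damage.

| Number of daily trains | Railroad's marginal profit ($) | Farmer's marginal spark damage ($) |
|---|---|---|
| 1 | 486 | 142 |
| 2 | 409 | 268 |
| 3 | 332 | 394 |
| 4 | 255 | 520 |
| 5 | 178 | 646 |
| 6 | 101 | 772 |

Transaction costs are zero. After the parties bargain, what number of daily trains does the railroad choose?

2

Bargaining reaches the level where marginal profit last exceeds marginal spark damage.
That holds through level 2 (409 ≥ 268) but not at 3 (332 < 394).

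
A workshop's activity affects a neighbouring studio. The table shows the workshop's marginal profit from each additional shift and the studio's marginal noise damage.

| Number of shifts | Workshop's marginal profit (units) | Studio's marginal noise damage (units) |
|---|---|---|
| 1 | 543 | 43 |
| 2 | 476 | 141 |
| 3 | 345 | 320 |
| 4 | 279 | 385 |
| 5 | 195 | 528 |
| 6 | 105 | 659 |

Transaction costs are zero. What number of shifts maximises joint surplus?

Bargaining reaches the level where marginal profit last exceeds marginal noise damage.
That holds through level 3 (345 ≥ 320) but not at 4 (279 < 385).

3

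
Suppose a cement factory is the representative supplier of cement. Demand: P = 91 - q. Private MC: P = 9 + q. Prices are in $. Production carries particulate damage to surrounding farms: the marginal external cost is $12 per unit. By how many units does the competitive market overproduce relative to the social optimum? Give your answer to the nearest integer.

6 units

Market equilibrium (private): 9 + q = 91 - q → q_m = 41.0000.
Social marginal cost = private MC + MEC = 21 + q.
Set SMC = demand: 21 + q = 91 - q → q* = 35.0000.
Gap = |41.0000 − 35.0000| = 6.0000.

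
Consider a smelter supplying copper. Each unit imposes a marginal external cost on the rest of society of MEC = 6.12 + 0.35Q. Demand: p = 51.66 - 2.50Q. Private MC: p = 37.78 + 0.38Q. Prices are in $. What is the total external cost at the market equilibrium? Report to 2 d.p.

$33.56

Market equilibrium (private): 37.78 + 0.38Q = 51.66 - 2.50Q → Q_m = 4.8194.
Total external cost = ∫₀^{Q_m} (6.12 + 0.35Q) dQ = 6.12×4.8194 + ½×0.35×4.8194² = 33.5594.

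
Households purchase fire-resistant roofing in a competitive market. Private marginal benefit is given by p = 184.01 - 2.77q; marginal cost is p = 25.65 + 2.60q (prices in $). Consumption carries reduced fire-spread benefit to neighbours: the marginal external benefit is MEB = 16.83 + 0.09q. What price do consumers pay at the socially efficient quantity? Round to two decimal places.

P = $92.10

Social marginal benefit = demand + MEB = 200.84 - 2.68q.
Set SMB = MC: 200.84 - 2.68q = 25.65 + 2.60q → q* = 33.1799.
Consumer price on the demand curve at q*: 184.01 − 2.77×33.1799 = 92.1017.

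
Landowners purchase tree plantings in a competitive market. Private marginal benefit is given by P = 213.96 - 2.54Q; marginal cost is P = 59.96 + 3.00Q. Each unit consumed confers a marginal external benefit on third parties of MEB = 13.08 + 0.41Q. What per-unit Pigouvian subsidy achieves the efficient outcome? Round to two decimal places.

subsidy = 26.43 per unit

Social marginal benefit = demand + MEB = 227.04 - 2.13Q.
Set SMB = MC: 227.04 - 2.13Q = 59.96 + 3.00Q → Q* = 32.5692.
The Pigouvian subsidy equals MEB at Q*: 13.08 + 0.41×32.5692 = 26.4334.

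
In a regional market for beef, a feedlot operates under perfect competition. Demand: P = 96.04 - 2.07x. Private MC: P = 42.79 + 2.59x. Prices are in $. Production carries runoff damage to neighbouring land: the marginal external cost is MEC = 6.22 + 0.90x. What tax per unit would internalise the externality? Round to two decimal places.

Social marginal cost = private MC + MEC = 49.01 + 3.49x.
Set SMC = demand: 49.01 + 3.49x = 96.04 - 2.07x → x* = 8.4586.
The Pigouvian tax equals MEC at x*: 6.22 + 0.90×8.4586 = 13.8327.

tax = $13.83 per unit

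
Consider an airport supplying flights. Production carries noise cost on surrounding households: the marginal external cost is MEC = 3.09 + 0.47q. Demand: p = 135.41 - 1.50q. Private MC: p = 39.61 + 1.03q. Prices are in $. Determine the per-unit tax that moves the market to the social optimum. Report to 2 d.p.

tax = $17.61 per unit

Social marginal cost = private MC + MEC = 42.70 + 1.50q.
Set SMC = demand: 42.70 + 1.50q = 135.41 - 1.50q → q* = 30.9033.
The Pigouvian tax equals MEC at q*: 3.09 + 0.47×30.9033 = 17.6146.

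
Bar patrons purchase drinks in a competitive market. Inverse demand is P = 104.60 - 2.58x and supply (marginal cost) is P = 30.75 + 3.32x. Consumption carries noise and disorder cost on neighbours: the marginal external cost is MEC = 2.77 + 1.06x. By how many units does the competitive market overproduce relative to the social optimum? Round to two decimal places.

2.30 units

Market equilibrium (private): 30.75 + 3.32x = 104.60 - 2.58x → x_m = 12.5169.
Social marginal benefit = demand − MEC = 101.83 - 3.64x.
Set SMB = MC: 101.83 - 3.64x = 30.75 + 3.32x → x* = 10.2126.
Gap = |12.5169 − 10.2126| = 2.3043.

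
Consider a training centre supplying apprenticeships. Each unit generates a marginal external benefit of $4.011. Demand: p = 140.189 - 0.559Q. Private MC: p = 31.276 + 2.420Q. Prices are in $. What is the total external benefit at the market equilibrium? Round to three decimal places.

$146.643

Market equilibrium (private): 31.276 + 2.420Q = 140.189 - 0.559Q → Q_m = 36.5603.
Total external benefit = MEB × Q_m = 4.011 × 36.5603 = 146.6434.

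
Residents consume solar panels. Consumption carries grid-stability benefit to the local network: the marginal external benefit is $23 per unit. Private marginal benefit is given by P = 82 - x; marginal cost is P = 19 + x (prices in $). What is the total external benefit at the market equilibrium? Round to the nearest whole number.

$725

Market equilibrium (private): 19 + x = 82 - x → x_m = 31.5000.
Total external benefit = MEB × x_m = 23 × 31.5000 = 724.5000.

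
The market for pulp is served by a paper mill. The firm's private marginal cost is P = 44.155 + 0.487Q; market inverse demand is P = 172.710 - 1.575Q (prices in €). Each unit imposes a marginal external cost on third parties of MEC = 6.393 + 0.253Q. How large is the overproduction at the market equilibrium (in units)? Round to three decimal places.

Market equilibrium (private): 44.155 + 0.487Q = 172.710 - 1.575Q → Q_m = 62.3448.
Social marginal cost = private MC + MEC = 50.548 + 0.740Q.
Set SMC = demand: 50.548 + 0.740Q = 172.710 - 1.575Q → Q* = 52.7698.
Gap = |62.3448 − 52.7698| = 9.5750.

9.575 units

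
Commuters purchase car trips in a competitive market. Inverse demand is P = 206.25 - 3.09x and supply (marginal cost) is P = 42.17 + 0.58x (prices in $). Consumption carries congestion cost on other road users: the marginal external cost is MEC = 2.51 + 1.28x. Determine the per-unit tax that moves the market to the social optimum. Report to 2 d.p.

Social marginal benefit = demand − MEC = 203.74 - 4.37x.
Set SMB = MC: 203.74 - 4.37x = 42.17 + 0.58x → x* = 32.6404.
The Pigouvian tax equals MEC at x*: 2.51 + 1.28×32.6404 = 44.2897.

tax = $44.29 per unit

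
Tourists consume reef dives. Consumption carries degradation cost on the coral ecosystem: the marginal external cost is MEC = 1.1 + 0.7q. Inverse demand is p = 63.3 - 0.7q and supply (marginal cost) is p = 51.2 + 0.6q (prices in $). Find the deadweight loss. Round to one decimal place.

Market equilibrium (private): 51.2 + 0.6q = 63.3 - 0.7q → q_m = 9.3077.
Social marginal benefit = demand − MEC = 62.2 - 1.4q.
Set SMB = MC: 62.2 - 1.4q = 51.2 + 0.6q → q* = 5.5000.
Between q* and q_m the wedge MC − SMB runs linearly from 0 to MEC(q_m), so the loss is a triangle.
DWL = ½ × 3.8077 × 7.6154 = 14.4986.

DWL = $14.5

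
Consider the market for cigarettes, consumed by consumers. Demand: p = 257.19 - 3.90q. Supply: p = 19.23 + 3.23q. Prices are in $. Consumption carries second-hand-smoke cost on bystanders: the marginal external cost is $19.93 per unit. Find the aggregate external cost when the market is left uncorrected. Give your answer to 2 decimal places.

$665.15

Market equilibrium (private): 19.23 + 3.23q = 257.19 - 3.90q → q_m = 33.3745.
Total external cost = MEC × q_m = 19.93 × 33.3745 = 665.1538.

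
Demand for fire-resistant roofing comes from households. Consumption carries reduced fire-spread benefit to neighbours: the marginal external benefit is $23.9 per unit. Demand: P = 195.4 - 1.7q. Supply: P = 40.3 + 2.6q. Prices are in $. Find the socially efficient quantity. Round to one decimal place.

q* = 41.6

Social marginal benefit = demand + MEB = 219.3 - 1.7q.
Set SMB = MC: 219.3 - 1.7q = 40.3 + 2.6q → q* = 41.6279.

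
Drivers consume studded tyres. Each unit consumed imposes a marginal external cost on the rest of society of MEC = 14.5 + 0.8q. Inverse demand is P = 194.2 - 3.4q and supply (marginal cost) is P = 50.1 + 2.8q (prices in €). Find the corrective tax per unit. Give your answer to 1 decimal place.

Social marginal benefit = demand − MEC = 179.7 - 4.2q.
Set SMB = MC: 179.7 - 4.2q = 50.1 + 2.8q → q* = 18.5143.
The Pigouvian tax equals MEC at q*: 14.5 + 0.8×18.5143 = 29.3114.

tax = €29.3 per unit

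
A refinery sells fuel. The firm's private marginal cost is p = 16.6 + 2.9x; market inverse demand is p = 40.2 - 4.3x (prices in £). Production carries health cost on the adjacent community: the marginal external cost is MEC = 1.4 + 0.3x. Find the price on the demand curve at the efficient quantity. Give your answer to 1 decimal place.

P = £27.5

Social marginal cost = private MC + MEC = 18.0 + 3.2x.
Set SMC = demand: 18.0 + 3.2x = 40.2 - 4.3x → x* = 2.9600.
Consumer price on the demand curve at x*: 40.2 − 4.3×2.9600 = 27.4720.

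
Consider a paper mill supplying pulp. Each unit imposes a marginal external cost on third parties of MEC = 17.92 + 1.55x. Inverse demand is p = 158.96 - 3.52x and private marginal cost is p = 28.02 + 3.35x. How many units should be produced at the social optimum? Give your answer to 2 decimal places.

x* = 13.42

Social marginal cost = private MC + MEC = 45.94 + 4.90x.
Set SMC = demand: 45.94 + 4.90x = 158.96 - 3.52x → x* = 13.4228.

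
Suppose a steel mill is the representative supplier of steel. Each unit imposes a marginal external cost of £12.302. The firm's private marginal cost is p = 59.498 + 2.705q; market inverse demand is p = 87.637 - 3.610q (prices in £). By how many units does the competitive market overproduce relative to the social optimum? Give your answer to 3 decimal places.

Market equilibrium (private): 59.498 + 2.705q = 87.637 - 3.610q → q_m = 4.4559.
Social marginal cost = private MC + MEC = 71.800 + 2.705q.
Set SMC = demand: 71.800 + 2.705q = 87.637 - 3.610q → q* = 2.5078.
Gap = |4.4559 − 2.5078| = 1.9481.

1.948 units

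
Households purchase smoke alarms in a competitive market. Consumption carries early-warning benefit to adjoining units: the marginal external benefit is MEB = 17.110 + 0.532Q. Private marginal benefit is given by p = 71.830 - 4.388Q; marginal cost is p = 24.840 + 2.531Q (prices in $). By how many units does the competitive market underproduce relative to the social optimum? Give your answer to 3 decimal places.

Market equilibrium (private): 24.840 + 2.531Q = 71.830 - 4.388Q → Q_m = 6.7914.
Social marginal benefit = demand + MEB = 88.940 - 3.856Q.
Set SMB = MC: 88.940 - 3.856Q = 24.840 + 2.531Q → Q* = 10.0360.
Gap = |6.7914 − 10.0360| = 3.2446.

3.245 units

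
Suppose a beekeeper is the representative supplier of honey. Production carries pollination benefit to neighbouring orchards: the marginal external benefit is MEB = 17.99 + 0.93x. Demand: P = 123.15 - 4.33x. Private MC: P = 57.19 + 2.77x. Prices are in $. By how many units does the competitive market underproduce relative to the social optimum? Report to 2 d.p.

Market equilibrium (private): 57.19 + 2.77x = 123.15 - 4.33x → x_m = 9.2901.
Social marginal cost = private MC − MEB = 39.20 + 1.84x.
Set SMC = demand: 39.20 + 1.84x = 123.15 - 4.33x → x* = 13.6062.
Gap = |9.2901 − 13.6062| = 4.3161.

4.32 units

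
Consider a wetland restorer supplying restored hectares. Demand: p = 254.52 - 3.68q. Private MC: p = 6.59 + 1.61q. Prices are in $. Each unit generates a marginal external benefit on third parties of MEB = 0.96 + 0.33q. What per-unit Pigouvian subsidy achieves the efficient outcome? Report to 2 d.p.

subsidy = $17.52 per unit

Social marginal cost = private MC − MEB = 5.63 + 1.28q.
Set SMC = demand: 5.63 + 1.28q = 254.52 - 3.68q → q* = 50.1794.
The Pigouvian subsidy equals MEB at q*: 0.96 + 0.33×50.1794 = 17.5192.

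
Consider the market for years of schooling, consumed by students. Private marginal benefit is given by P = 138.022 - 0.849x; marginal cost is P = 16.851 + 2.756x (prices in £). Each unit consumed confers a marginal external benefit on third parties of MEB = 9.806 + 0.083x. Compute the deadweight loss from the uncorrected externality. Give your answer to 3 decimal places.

Market equilibrium (private): 16.851 + 2.756x = 138.022 - 0.849x → x_m = 33.6119.
Social marginal benefit = demand + MEB = 147.828 - 0.766x.
Set SMB = MC: 147.828 - 0.766x = 16.851 + 2.756x → x* = 37.1882.
Height of the DWL triangle at x_m is SMB(x_m) − MC(x_m) = MEB(x_m) = 12.5958.
DWL = ½ × 3.5763 × 12.5958 = 22.5232.

DWL = £22.523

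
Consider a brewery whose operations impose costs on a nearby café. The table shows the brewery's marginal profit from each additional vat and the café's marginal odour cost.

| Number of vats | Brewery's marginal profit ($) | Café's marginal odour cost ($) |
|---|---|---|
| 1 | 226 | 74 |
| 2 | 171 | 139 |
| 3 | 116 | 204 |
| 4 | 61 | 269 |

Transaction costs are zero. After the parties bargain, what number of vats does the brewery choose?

Bargaining reaches the level where marginal profit last exceeds marginal odour cost.
That holds through level 2 (171 ≥ 139) but not at 3 (116 < 204).

2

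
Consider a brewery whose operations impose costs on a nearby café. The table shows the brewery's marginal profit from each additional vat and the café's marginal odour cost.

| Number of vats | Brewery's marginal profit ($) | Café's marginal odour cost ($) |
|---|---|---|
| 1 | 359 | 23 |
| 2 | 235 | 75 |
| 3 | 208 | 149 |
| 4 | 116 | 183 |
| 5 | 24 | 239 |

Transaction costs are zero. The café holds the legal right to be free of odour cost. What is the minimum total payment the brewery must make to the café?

$247

Efficient level: marginal profit ≥ marginal odour cost through level 3, so k* = 3.
With the café holding the right, the brewery must at least compensate total damage at k*: 23 + 75 + 149 = 247.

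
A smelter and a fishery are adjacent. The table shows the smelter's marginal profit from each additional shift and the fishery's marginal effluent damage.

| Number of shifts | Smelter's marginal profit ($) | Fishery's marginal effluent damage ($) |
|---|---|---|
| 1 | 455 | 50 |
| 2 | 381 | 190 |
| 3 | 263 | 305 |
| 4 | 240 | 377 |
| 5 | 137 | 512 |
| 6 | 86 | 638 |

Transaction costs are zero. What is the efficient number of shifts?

Bargaining reaches the level where marginal profit last exceeds marginal effluent damage.
That holds through level 2 (381 ≥ 190) but not at 3 (263 < 305).

2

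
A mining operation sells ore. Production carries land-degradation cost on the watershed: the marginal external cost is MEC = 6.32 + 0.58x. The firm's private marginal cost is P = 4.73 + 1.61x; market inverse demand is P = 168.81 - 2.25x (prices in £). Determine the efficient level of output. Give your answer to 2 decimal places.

Social marginal cost = private MC + MEC = 11.05 + 2.19x.
Set SMC = demand: 11.05 + 2.19x = 168.81 - 2.25x → x* = 35.5315.

x* = 35.53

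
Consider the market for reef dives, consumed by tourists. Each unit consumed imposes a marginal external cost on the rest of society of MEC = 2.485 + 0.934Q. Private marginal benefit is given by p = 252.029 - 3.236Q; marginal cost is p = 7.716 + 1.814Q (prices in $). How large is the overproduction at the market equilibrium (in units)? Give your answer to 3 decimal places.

7.966 units

Market equilibrium (private): 7.716 + 1.814Q = 252.029 - 3.236Q → Q_m = 48.3788.
Social marginal benefit = demand − MEC = 249.544 - 4.170Q.
Set SMB = MC: 249.544 - 4.170Q = 7.716 + 1.814Q → Q* = 40.4124.
Gap = |48.3788 − 40.4124| = 7.9664.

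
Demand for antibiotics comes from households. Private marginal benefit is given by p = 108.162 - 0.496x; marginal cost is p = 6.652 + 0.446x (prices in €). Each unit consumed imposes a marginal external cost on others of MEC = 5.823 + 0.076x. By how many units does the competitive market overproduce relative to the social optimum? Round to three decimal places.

Market equilibrium (private): 6.652 + 0.446x = 108.162 - 0.496x → x_m = 107.7601.
Social marginal benefit = demand − MEC = 102.339 - 0.572x.
Set SMB = MC: 102.339 - 0.572x = 6.652 + 0.446x → x* = 93.9951.
Gap = |107.7601 − 93.9951| = 13.7650.

13.765 units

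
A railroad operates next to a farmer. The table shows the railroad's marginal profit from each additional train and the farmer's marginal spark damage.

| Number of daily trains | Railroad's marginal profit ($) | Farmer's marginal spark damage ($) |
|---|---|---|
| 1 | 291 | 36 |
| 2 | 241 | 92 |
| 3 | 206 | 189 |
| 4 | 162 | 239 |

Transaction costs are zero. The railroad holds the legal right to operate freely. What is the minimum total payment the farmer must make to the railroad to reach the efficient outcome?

Left alone the railroad would choose level 4 (marginal profit stays positive).
Efficient level: k* = 3 (marginal profit ≥ marginal spark damage through 3).
The farmer must at least cover the railroad's forgone profit from cutting 4→3: 162 = 162.

$162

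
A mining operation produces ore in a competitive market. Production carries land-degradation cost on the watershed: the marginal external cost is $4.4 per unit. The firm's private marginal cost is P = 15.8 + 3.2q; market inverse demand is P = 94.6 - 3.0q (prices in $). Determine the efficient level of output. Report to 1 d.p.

q* = 12.0

Social marginal cost = private MC + MEC = 20.2 + 3.2q.
Set SMC = demand: 20.2 + 3.2q = 94.6 - 3.0q → q* = 12.0000.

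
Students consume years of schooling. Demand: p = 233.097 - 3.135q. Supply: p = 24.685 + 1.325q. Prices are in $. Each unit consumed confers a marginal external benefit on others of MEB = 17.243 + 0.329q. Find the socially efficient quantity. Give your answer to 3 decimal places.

Social marginal benefit = demand + MEB = 250.340 - 2.806q.
Set SMB = MC: 250.340 - 2.806q = 24.685 + 1.325q → q* = 54.6248.

q* = 54.625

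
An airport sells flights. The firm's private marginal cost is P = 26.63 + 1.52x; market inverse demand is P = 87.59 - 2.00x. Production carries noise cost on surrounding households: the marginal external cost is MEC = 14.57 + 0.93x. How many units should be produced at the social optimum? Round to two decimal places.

x* = 10.42

Social marginal cost = private MC + MEC = 41.20 + 2.45x.
Set SMC = demand: 41.20 + 2.45x = 87.59 - 2.00x → x* = 10.4247.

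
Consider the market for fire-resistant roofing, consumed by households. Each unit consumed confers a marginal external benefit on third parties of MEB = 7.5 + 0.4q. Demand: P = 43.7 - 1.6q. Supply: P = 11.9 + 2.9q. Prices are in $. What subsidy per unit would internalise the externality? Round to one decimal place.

subsidy = $11.3 per unit

Social marginal benefit = demand + MEB = 51.2 - 1.2q.
Set SMB = MC: 51.2 - 1.2q = 11.9 + 2.9q → q* = 9.5854.
The Pigouvian subsidy equals MEB at q*: 7.5 + 0.4×9.5854 = 11.3342.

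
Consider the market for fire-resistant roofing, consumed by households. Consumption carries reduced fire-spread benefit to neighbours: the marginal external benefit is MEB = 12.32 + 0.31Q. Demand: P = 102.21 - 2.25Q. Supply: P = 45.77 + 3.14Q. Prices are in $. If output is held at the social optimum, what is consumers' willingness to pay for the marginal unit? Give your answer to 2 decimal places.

Social marginal benefit = demand + MEB = 114.53 - 1.94Q.
Set SMB = MC: 114.53 - 1.94Q = 45.77 + 3.14Q → Q* = 13.5354.
Consumer price on the demand curve at Q*: 102.21 − 2.25×13.5354 = 71.7554.

P = $71.76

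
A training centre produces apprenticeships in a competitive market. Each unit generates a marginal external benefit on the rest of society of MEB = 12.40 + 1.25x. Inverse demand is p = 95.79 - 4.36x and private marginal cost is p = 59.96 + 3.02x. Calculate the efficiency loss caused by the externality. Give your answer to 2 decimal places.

Market equilibrium (private): 59.96 + 3.02x = 95.79 - 4.36x → x_m = 4.8550.
Social marginal cost = private MC − MEB = 47.56 + 1.77x.
Set SMC = demand: 47.56 + 1.77x = 95.79 - 4.36x → x* = 7.8679.
Between x* and x_m the wedge demand − SMC runs linearly from 0 to MEB(x_m), so the loss is a triangle.
DWL = ½ × 3.0129 × 18.4688 = 27.8223.

DWL = 27.82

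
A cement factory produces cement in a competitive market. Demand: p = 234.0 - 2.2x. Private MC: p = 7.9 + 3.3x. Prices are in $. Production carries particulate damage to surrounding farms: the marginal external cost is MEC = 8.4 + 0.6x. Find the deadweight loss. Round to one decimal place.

Market equilibrium (private): 7.9 + 3.3x = 234.0 - 2.2x → x_m = 41.1091.
Social marginal cost = private MC + MEC = 16.3 + 3.9x.
Set SMC = demand: 16.3 + 3.9x = 234.0 - 2.2x → x* = 35.6885.
Between x* and x_m the wedge SMC − demand runs linearly from 0 to MEC(x_m), so the loss is a triangle.
DWL = ½ × 5.4206 × 33.0655 = 89.6174.

DWL = $89.6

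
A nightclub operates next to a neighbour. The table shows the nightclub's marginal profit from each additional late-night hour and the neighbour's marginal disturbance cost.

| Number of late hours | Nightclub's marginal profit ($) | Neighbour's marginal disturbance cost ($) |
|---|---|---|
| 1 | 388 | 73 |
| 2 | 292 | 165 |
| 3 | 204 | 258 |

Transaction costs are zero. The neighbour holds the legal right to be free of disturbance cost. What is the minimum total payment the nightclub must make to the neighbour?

$238

Efficient level: marginal profit ≥ marginal disturbance cost through level 2, so k* = 2.
With the neighbour holding the right, the nightclub must at least compensate total damage at k*: 73 + 165 = 238.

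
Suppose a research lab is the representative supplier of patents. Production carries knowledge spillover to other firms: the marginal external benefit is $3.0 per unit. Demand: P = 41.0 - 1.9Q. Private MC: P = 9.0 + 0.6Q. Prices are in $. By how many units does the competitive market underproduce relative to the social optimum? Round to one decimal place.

Market equilibrium (private): 9.0 + 0.6Q = 41.0 - 1.9Q → Q_m = 12.8000.
Social marginal cost = private MC − MEB = 6.0 + 0.6Q.
Set SMC = demand: 6.0 + 0.6Q = 41.0 - 1.9Q → Q* = 14.0000.
Gap = |12.8000 − 14.0000| = 1.2000.

1.2 units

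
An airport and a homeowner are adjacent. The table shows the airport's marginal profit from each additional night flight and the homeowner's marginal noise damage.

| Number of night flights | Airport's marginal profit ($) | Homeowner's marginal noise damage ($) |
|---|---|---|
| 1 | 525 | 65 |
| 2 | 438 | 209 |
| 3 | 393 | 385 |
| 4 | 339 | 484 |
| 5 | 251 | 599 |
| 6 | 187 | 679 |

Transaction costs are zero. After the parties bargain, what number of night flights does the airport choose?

3

Bargaining reaches the level where marginal profit last exceeds marginal noise damage.
That holds through level 3 (393 ≥ 385) but not at 4 (339 < 484).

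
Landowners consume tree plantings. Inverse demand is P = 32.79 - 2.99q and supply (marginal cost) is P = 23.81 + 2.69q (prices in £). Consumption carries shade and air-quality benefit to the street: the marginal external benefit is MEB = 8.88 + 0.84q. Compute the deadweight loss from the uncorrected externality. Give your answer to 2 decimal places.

DWL = £10.76

Market equilibrium (private): 23.81 + 2.69q = 32.79 - 2.99q → q_m = 1.5810.
Social marginal benefit = demand + MEB = 41.67 - 2.15q.
Set SMB = MC: 41.67 - 2.15q = 23.81 + 2.69q → q* = 3.6901.
Height of the DWL triangle at q_m is SMB(q_m) − MC(q_m) = MEB(q_m) = 10.2080.
DWL = ½ × 2.1091 × 10.2080 = 10.7648.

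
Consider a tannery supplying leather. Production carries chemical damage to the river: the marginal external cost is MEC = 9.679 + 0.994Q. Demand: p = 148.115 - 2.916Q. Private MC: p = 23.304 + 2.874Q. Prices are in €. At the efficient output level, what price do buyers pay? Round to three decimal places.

Social marginal cost = private MC + MEC = 32.983 + 3.868Q.
Set SMC = demand: 32.983 + 3.868Q = 148.115 - 2.916Q → Q* = 16.9711.
Consumer price on the demand curve at Q*: 148.115 − 2.916×16.9711 = 98.6273.

P = €98.627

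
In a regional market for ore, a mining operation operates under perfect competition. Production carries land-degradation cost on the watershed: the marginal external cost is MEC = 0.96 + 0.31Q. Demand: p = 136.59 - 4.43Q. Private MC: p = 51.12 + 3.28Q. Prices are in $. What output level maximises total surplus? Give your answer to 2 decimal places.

Q* = 10.54

Social marginal cost = private MC + MEC = 52.08 + 3.59Q.
Set SMC = demand: 52.08 + 3.59Q = 136.59 - 4.43Q → Q* = 10.5374.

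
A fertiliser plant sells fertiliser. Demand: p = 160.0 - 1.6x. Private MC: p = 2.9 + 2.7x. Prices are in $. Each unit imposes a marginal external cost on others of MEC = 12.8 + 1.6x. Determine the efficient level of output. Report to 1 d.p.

x* = 24.5

Social marginal cost = private MC + MEC = 15.7 + 4.3x.
Set SMC = demand: 15.7 + 4.3x = 160.0 - 1.6x → x* = 24.4576.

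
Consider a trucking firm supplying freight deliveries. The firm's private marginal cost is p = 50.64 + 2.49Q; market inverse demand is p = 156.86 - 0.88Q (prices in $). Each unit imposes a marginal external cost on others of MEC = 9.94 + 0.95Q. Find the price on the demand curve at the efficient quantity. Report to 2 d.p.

Social marginal cost = private MC + MEC = 60.58 + 3.44Q.
Set SMC = demand: 60.58 + 3.44Q = 156.86 - 0.88Q → Q* = 22.2870.
Consumer price on the demand curve at Q*: 156.86 − 0.88×22.2870 = 137.2474.

P = $137.25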